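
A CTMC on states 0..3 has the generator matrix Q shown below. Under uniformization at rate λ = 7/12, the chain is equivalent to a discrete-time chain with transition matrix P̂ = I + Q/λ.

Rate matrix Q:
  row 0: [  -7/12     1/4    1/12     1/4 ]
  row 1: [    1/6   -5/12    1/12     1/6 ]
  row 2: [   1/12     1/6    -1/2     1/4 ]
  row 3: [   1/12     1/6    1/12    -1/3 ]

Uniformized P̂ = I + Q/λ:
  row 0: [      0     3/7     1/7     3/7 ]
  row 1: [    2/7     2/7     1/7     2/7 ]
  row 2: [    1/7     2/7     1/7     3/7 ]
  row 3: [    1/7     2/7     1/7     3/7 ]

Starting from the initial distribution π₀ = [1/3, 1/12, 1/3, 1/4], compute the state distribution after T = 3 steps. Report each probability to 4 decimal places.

t=0: π = [0.3333, 0.0833, 0.3333, 0.2500]
t=1: π = [0.1071, 0.3333, 0.1429, 0.4167]
t=2: π = [0.1752, 0.3010, 0.1429, 0.3810]
t=3: π = [0.1608, 0.3107, 0.1429, 0.3856]

π = [0.1608, 0.3107, 0.1429, 0.3856]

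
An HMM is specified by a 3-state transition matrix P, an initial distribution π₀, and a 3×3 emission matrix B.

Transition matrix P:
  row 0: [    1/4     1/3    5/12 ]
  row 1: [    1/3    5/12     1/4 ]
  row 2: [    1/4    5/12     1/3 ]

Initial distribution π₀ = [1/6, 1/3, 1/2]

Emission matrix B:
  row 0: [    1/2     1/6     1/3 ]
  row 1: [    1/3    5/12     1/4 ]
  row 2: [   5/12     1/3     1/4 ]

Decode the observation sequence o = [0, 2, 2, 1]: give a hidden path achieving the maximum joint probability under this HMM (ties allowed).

t=0: δ = [8.333e-02, 1.111e-01, 2.083e-01]  (obs o_0=0)
t=1: δ = [1.736e-02, 2.170e-02, 1.736e-02]  ψ = [2, 2, 2]  (obs o_1=2)
t=2: δ = [2.411e-03, 2.261e-03, 1.808e-03]  ψ = [1, 1, 0]  (obs o_2=2)
t=3: δ = [1.256e-04, 3.925e-04, 3.349e-04]  ψ = [1, 1, 0]  (obs o_3=1)
backtrack: best end state = 1; path = [2, 1, 1, 1]

path = [2, 1, 1, 1]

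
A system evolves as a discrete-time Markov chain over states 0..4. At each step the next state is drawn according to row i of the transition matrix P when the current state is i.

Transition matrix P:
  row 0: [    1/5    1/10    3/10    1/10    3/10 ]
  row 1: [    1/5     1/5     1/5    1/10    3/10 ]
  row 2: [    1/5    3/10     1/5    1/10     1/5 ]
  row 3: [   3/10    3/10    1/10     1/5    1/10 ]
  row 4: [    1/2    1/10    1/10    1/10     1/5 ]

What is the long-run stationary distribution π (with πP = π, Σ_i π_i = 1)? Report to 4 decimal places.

Balance equations π_j = Σ_i π_i·P[i][j]:
  π_0 = 1/5·π_0 + 1/5·π_1 + 1/5·π_2 + 3/10·π_3 + 1/2·π_4
  π_1 = 1/10·π_0 + 1/5·π_1 + 3/10·π_2 + 3/10·π_3 + 1/10·π_4
  π_2 = 3/10·π_0 + 1/5·π_1 + 1/5·π_2 + 1/10·π_3 + 1/10·π_4
  π_3 = 1/10·π_0 + 1/10·π_1 + 1/10·π_2 + 1/5·π_3 + 1/10·π_4
  normalize: π_0 + π_1 + π_2 + π_3 + π_4 = 1
Solving the linear system gives exactly π = [2770/9837, 1759/9837, 1904/9837, 1/9, 2311/9837].

π = [0.2816, 0.1788, 0.1936, 0.1111, 0.2349]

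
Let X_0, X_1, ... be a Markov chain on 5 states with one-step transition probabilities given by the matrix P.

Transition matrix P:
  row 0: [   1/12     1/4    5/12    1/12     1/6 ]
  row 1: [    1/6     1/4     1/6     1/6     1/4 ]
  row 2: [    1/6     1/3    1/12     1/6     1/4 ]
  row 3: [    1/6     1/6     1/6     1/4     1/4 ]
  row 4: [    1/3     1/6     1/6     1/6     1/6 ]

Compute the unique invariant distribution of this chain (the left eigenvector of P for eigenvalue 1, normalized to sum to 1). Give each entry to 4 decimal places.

π = [0.1871, 0.2347, 0.1970, 0.1648, 0.2164]

Balance equations π_j = Σ_i π_i·P[i][j]:
  π_0 = 1/12·π_0 + 1/6·π_1 + 1/6·π_2 + 1/6·π_3 + 1/3·π_4
  π_1 = 1/4·π_0 + 1/4·π_1 + 1/3·π_2 + 1/6·π_3 + 1/6·π_4
  π_2 = 5/12·π_0 + 1/6·π_1 + 1/12·π_2 + 1/6·π_3 + 1/6·π_4
  π_3 = 1/12·π_0 + 1/6·π_1 + 1/6·π_2 + 1/4·π_3 + 1/6·π_4
  normalize: π_0 + π_1 + π_2 + π_3 + π_4 = 1
Solving the linear system gives exactly π = [32/171, 302/1287, 146/741, 310/1881, 37/171].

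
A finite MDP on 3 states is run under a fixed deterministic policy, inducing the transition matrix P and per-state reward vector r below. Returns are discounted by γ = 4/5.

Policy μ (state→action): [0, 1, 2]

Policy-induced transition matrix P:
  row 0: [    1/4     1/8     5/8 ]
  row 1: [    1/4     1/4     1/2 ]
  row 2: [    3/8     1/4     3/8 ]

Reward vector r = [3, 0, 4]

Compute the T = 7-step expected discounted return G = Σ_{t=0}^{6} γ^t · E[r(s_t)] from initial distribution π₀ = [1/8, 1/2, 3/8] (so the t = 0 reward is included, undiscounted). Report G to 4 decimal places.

G = 10.2048

t=0: π = [0.1250, 0.5000, 0.3750], E[r] = 1.8750, γ^t·E[r] = 1.875000, running G = 1.875000
t=1: π = [0.2969, 0.2344, 0.4688], E[r] = 2.7656, γ^t·E[r] = 2.212500, running G = 4.087500
t=2: π = [0.3086, 0.2129, 0.4785], E[r] = 2.8398, γ^t·E[r] = 1.817500, running G = 5.905000
t=3: π = [0.3098, 0.2114, 0.4788], E[r] = 2.8445, γ^t·E[r] = 1.456375, running G = 7.361375
t=4: π = [0.3098, 0.2113, 0.4789], E[r] = 2.8451, γ^t·E[r] = 1.165338, running G = 8.526713
t=5: π = [0.3099, 0.2113, 0.4789], E[r] = 2.8451, γ^t·E[r] = 0.932270, running G = 9.458983
t=6: π = [0.3099, 0.2113, 0.4789], E[r] = 2.8451, γ^t·E[r] = 0.745818, running G = 10.204801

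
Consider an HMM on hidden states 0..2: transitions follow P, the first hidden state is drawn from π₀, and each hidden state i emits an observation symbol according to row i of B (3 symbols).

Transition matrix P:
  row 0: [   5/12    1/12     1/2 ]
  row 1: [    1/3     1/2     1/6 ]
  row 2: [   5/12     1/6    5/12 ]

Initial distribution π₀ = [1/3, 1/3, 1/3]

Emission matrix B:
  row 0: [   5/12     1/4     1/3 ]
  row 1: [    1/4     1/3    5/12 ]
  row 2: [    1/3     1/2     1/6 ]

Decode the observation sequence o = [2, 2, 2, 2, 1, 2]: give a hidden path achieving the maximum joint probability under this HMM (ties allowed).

t=0: δ = [1.111e-01, 1.389e-01, 5.556e-02]  (obs o_0=2)
t=1: δ = [1.543e-02, 2.894e-02, 9.259e-03]  ψ = [0, 1, 0]  (obs o_1=2)
t=2: δ = [3.215e-03, 6.028e-03, 1.286e-03]  ψ = [1, 1, 0]  (obs o_2=2)
t=3: δ = [6.698e-04, 1.256e-03, 2.679e-04]  ψ = [1, 1, 0]  (obs o_3=2)
t=4: δ = [1.047e-04, 2.093e-04, 1.674e-04]  ψ = [1, 1, 0]  (obs o_4=1)
t=5: δ = [2.326e-05, 4.361e-05, 1.163e-05]  ψ = [1, 1, 2]  (obs o_5=2)
backtrack: best end state = 1; path = [1, 1, 1, 1, 1, 1]

path = [1, 1, 1, 1, 1, 1]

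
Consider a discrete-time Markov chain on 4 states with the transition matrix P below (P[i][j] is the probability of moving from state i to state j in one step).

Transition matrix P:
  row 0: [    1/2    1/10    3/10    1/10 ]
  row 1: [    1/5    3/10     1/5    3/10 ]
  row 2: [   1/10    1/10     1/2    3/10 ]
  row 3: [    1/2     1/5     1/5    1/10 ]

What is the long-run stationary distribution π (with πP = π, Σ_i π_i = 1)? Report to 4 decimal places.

π = [0.3224, 0.1495, 0.3318, 0.1963]

Balance equations π_j = Σ_i π_i·P[i][j]:
  π_0 = 1/2·π_0 + 1/5·π_1 + 1/10·π_2 + 1/2·π_3
  π_1 = 1/10·π_0 + 3/10·π_1 + 1/10·π_2 + 1/5·π_3
  π_2 = 3/10·π_0 + 1/5·π_1 + 1/2·π_2 + 1/5·π_3
  normalize: π_0 + π_1 + π_2 + π_3 = 1
Solving the linear system gives exactly π = [69/214, 16/107, 71/214, 21/107].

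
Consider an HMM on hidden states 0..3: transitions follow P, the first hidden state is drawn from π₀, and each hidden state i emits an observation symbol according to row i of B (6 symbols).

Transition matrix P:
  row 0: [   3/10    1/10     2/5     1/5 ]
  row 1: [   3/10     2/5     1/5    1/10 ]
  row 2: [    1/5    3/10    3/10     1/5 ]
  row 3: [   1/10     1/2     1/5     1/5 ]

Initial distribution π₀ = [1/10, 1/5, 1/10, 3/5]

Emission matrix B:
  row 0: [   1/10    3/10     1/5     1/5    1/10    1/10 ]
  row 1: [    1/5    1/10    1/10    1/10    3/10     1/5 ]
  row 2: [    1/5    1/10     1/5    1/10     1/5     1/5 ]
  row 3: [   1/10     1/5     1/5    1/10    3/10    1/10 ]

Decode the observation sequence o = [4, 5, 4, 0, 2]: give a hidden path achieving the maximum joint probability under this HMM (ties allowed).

t=0: δ = [1.000e-02, 6.000e-02, 2.000e-02, 1.800e-01]  (obs o_0=4)
t=1: δ = [1.800e-03, 1.800e-02, 7.200e-03, 3.600e-03]  ψ = [1, 3, 3, 3]  (obs o_1=5)
t=2: δ = [5.400e-04, 2.160e-03, 7.200e-04, 5.400e-04]  ψ = [1, 1, 1, 1]  (obs o_2=4)
t=3: δ = [6.480e-05, 1.728e-04, 8.640e-05, 2.160e-05]  ψ = [1, 1, 1, 1]  (obs o_3=0)
t=4: δ = [1.037e-05, 6.912e-06, 6.912e-06, 3.456e-06]  ψ = [1, 1, 1, 1]  (obs o_4=2)
backtrack: best end state = 0; path = [3, 1, 1, 1, 0]

path = [3, 1, 1, 1, 0]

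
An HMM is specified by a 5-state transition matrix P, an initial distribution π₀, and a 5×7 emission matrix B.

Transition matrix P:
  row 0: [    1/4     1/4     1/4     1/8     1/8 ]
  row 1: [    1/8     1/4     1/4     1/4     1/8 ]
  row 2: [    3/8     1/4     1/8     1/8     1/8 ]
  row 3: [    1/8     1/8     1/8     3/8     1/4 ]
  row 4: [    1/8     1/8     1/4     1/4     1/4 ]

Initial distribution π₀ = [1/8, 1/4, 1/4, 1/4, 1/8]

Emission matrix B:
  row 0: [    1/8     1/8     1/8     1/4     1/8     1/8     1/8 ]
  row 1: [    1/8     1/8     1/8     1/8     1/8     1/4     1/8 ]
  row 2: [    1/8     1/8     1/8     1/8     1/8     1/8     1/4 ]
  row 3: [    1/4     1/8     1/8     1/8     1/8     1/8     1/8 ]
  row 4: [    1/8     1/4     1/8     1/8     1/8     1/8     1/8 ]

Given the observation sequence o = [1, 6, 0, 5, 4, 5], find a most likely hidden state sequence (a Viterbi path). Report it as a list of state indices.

t=0: δ = [1.562e-02, 3.125e-02, 3.125e-02, 3.125e-02, 3.125e-02]  (obs o_0=1)
t=1: δ = [1.465e-03, 9.766e-04, 1.953e-03, 1.465e-03, 9.766e-04]  ψ = [2, 1, 1, 3, 3]  (obs o_1=6)
t=2: δ = [9.155e-05, 6.104e-05, 4.578e-05, 1.373e-04, 4.578e-05]  ψ = [2, 2, 0, 3, 3]  (obs o_2=0)
t=3: δ = [2.861e-06, 5.722e-06, 2.861e-06, 6.437e-06, 4.292e-06]  ψ = [0, 0, 0, 3, 3]  (obs o_3=5)
t=4: δ = [1.341e-07, 1.788e-07, 1.788e-07, 3.017e-07, 2.012e-07]  ψ = [2, 1, 1, 3, 3]  (obs o_4=4)
t=5: δ = [8.382e-09, 1.118e-08, 6.286e-09, 1.414e-08, 9.430e-09]  ψ = [2, 1, 4, 3, 3]  (obs o_5=5)
backtrack: best end state = 3; path = [3, 3, 3, 3, 3, 3]

path = [3, 3, 3, 3, 3, 3]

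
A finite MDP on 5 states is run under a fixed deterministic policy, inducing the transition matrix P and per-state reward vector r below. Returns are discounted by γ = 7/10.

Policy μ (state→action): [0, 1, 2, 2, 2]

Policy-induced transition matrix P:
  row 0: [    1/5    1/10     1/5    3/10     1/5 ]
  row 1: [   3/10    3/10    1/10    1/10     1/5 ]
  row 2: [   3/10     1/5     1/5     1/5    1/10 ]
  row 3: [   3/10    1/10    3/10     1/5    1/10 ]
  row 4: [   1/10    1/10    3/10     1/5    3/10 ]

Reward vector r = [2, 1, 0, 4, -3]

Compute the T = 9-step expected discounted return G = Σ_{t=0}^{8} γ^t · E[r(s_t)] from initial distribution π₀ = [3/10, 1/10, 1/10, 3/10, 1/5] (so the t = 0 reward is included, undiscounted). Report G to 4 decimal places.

G = 3.3769

t=0: π = [0.3000, 0.1000, 0.1000, 0.3000, 0.2000], E[r] = 1.3000, γ^t·E[r] = 1.300000, running G = 1.300000
t=1: π = [0.2300, 0.1300, 0.2400, 0.2200, 0.1800], E[r] = 0.9300, γ^t·E[r] = 0.651000, running G = 1.951000
t=2: π = [0.2410, 0.1500, 0.2270, 0.2100, 0.1720], E[r] = 0.9560, γ^t·E[r] = 0.468440, running G = 2.419440
t=3: π = [0.2415, 0.1527, 0.2232, 0.2091, 0.1735], E[r] = 0.9516, γ^t·E[r] = 0.326399, running G = 2.745839
t=4: π = [0.2412, 0.1529, 0.2230, 0.2089, 0.1741], E[r] = 0.9483, γ^t·E[r] = 0.227692, running G = 2.973530
t=5: π = [0.2411, 0.1529, 0.2230, 0.2088, 0.1742], E[r] = 0.9476, γ^t·E[r] = 0.159269, running G = 3.132799
t=6: π = [0.2410, 0.1529, 0.2230, 0.2088, 0.1742], E[r] = 0.9475, γ^t·E[r] = 0.111477, running G = 3.244276
t=7: π = [0.2410, 0.1529, 0.2230, 0.2088, 0.1742], E[r] = 0.9475, γ^t·E[r] = 0.078032, running G = 3.322308
t=8: π = [0.2410, 0.1529, 0.2230, 0.2088, 0.1742], E[r] = 0.9475, γ^t·E[r] = 0.054623, running G = 3.376931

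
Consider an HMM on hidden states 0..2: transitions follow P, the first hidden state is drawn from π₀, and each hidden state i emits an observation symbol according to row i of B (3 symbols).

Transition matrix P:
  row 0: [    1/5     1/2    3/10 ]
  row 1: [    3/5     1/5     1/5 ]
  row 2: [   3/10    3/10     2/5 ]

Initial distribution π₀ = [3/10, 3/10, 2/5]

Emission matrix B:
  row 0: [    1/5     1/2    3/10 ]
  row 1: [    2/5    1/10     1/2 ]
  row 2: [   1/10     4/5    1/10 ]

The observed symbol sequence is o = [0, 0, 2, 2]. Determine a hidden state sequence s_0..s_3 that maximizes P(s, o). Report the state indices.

path = [1, 0, 1, 0]

t=0: δ = [6.000e-02, 1.200e-01, 4.000e-02]  (obs o_0=0)
t=1: δ = [1.440e-02, 1.200e-02, 2.400e-03]  ψ = [1, 0, 1]  (obs o_1=0)
t=2: δ = [2.160e-03, 3.600e-03, 4.320e-04]  ψ = [1, 0, 0]  (obs o_2=2)
t=3: δ = [6.480e-04, 5.400e-04, 7.200e-05]  ψ = [1, 0, 1]  (obs o_3=2)
backtrack: best end state = 0; path = [1, 0, 1, 0]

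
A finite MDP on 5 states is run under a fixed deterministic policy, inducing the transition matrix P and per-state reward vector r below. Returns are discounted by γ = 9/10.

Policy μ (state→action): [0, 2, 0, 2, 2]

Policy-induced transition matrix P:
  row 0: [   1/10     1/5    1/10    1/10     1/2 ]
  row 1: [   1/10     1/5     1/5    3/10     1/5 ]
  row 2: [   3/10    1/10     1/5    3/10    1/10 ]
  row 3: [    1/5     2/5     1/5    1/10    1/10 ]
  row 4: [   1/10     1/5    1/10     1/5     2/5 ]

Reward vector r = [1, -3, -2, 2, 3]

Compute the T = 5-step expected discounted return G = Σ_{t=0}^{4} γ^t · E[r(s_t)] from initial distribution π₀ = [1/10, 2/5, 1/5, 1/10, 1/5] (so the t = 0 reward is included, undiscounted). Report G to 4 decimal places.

t=0: π = [0.1000, 0.4000, 0.2000, 0.1000, 0.2000], E[r] = -0.7000, γ^t·E[r] = -0.700000, running G = -0.700000
t=1: π = [0.1500, 0.2000, 0.1700, 0.2400, 0.2400], E[r] = 0.4100, γ^t·E[r] = 0.369000, running G = -0.331000
t=2: π = [0.1580, 0.2310, 0.1610, 0.1980, 0.2520], E[r] = 0.2950, γ^t·E[r] = 0.238950, running G = -0.092050
t=3: π = [0.1520, 0.2235, 0.1590, 0.2036, 0.2619], E[r] = 0.3564, γ^t·E[r] = 0.259816, running G = 0.167766
t=4: π = [0.1522, 0.2248, 0.1586, 0.2027, 0.2617], E[r] = 0.3510, γ^t·E[r] = 0.230304, running G = 0.398070

G = 0.3981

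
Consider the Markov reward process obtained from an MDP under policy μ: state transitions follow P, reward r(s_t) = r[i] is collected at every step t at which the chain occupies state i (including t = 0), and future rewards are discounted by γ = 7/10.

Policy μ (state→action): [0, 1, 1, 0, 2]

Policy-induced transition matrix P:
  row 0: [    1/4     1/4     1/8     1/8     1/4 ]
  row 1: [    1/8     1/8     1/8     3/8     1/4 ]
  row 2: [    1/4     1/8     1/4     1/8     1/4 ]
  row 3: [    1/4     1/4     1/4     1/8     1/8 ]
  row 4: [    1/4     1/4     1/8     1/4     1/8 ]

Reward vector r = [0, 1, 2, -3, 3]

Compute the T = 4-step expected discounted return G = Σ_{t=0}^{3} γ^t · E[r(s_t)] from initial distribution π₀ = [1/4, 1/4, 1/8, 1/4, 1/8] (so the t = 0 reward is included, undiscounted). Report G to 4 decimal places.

G = 0.9596

t=0: π = [0.2500, 0.2500, 0.1250, 0.2500, 0.1250], E[r] = 0.1250, γ^t·E[r] = 0.125000, running G = 0.125000
t=1: π = [0.2188, 0.2031, 0.1719, 0.2031, 0.2031], E[r] = 0.5469, γ^t·E[r] = 0.382813, running G = 0.507813
t=2: π = [0.2246, 0.2031, 0.1719, 0.2012, 0.1992], E[r] = 0.5410, γ^t·E[r] = 0.265098, running G = 0.772910
t=3: π = [0.2246, 0.2031, 0.1716, 0.2007, 0.2000], E[r] = 0.5442, γ^t·E[r] = 0.186657, running G = 0.959567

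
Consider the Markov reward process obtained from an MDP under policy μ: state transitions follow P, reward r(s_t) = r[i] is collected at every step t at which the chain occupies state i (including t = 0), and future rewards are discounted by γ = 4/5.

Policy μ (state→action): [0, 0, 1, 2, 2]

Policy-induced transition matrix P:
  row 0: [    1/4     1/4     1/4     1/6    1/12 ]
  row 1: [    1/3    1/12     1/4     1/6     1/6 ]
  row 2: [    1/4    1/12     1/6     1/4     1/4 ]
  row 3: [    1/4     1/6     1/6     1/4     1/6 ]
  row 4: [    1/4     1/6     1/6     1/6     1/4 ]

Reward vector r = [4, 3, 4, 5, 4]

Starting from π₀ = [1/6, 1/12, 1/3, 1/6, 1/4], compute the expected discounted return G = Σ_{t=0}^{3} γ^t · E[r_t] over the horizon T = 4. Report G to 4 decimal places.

G = 11.9878

t=0: π = [0.1667, 0.0833, 0.3333, 0.1667, 0.2500], E[r] = 4.0833, γ^t·E[r] = 4.083333, running G = 4.083333
t=1: π = [0.2569, 0.1458, 0.1875, 0.2083, 0.2014], E[r] = 4.0625, γ^t·E[r] = 3.250000, running G = 7.333333
t=2: π = [0.2622, 0.1603, 0.2002, 0.1997, 0.1777], E[r] = 4.0394, γ^t·E[r] = 2.585185, running G = 9.918519
t=3: π = [0.2634, 0.1585, 0.2019, 0.2000, 0.1763], E[r] = 4.0415, γ^t·E[r] = 2.069259, running G = 11.987778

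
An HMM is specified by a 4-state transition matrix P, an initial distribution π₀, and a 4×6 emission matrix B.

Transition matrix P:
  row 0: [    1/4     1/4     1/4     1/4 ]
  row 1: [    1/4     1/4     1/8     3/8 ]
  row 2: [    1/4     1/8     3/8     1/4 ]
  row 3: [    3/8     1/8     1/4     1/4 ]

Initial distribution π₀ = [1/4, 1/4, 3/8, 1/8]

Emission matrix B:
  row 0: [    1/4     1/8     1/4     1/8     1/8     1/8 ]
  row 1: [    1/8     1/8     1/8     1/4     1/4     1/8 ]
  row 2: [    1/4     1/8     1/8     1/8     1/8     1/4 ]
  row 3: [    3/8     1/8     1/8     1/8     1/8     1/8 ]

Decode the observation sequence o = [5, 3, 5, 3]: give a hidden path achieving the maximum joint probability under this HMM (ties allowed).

path = [2, 2, 2, 2]

t=0: δ = [3.125e-02, 3.125e-02, 9.375e-02, 1.562e-02]  (obs o_0=5)
t=1: δ = [2.930e-03, 2.930e-03, 4.395e-03, 2.930e-03]  ψ = [2, 2, 2, 2]  (obs o_1=3)
t=2: δ = [1.373e-04, 9.155e-05, 4.120e-04, 1.373e-04]  ψ = [2, 0, 2, 1]  (obs o_2=5)
t=3: δ = [1.287e-05, 1.287e-05, 1.931e-05, 1.287e-05]  ψ = [2, 2, 2, 2]  (obs o_3=3)
backtrack: best end state = 2; path = [2, 2, 2, 2]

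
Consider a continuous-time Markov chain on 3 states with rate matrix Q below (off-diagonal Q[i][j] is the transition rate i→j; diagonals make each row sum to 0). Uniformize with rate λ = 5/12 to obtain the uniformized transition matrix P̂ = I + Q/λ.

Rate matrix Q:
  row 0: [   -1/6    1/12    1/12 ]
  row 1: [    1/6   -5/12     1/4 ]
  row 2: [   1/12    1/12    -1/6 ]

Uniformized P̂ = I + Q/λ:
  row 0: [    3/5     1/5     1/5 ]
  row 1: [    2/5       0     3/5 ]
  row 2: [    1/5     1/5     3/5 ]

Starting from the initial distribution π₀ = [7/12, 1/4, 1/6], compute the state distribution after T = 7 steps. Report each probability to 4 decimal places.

π = [0.3893, 0.1667, 0.4441]

t=0: π = [0.5833, 0.2500, 0.1667]
t=1: π = [0.4833, 0.1500, 0.3667]
t=2: π = [0.4233, 0.1700, 0.4067]
t=3: π = [0.4033, 0.1660, 0.4307]
t=4: π = [0.3945, 0.1668, 0.4387]
t=5: π = [0.3912, 0.1666, 0.4422]
t=6: π = [0.3898, 0.1667, 0.4435]
t=7: π = [0.3893, 0.1667, 0.4441]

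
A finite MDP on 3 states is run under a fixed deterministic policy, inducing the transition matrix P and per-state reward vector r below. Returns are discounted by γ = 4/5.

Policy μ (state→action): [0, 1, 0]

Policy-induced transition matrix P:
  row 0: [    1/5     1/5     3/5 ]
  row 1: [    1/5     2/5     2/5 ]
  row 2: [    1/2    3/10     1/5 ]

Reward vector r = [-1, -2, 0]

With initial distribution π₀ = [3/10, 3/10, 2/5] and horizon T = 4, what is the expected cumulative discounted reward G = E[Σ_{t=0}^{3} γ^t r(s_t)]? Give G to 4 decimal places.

t=0: π = [0.3000, 0.3000, 0.4000], E[r] = -0.9000, γ^t·E[r] = -0.900000, running G = -0.900000
t=1: π = [0.3200, 0.3000, 0.3800], E[r] = -0.9200, γ^t·E[r] = -0.736000, running G = -1.636000
t=2: π = [0.3140, 0.2980, 0.3880], E[r] = -0.9100, γ^t·E[r] = -0.582400, running G = -2.218400
t=3: π = [0.3164, 0.2984, 0.3852], E[r] = -0.9132, γ^t·E[r] = -0.467558, running G = -2.685958

G = -2.6860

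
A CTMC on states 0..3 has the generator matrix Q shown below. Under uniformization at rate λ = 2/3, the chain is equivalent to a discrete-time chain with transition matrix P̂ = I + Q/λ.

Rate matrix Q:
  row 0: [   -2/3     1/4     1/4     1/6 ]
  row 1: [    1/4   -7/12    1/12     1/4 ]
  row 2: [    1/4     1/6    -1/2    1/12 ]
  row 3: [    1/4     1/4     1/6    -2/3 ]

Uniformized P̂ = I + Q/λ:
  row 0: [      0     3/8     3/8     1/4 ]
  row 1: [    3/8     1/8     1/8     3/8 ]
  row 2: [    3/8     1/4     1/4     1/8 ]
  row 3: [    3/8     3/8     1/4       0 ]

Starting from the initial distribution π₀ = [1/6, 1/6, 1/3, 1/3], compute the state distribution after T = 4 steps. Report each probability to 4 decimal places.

π = [0.2706, 0.2750, 0.2503, 0.2040]

t=0: π = [0.1667, 0.1667, 0.3333, 0.3333]
t=1: π = [0.3125, 0.2917, 0.2500, 0.1458]
t=2: π = [0.2578, 0.2708, 0.2526, 0.2188]
t=3: π = [0.2783, 0.2757, 0.2484, 0.1976]
t=4: π = [0.2706, 0.2750, 0.2503, 0.2040]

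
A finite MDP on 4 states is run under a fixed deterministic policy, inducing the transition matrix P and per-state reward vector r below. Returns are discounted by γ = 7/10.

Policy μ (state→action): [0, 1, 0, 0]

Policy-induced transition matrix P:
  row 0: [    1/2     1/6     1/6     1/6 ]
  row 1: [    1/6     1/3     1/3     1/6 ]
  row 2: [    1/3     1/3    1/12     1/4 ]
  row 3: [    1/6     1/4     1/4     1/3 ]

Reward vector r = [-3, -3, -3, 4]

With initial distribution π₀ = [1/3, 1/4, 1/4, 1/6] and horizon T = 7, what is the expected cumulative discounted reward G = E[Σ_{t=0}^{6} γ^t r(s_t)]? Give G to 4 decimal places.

G = -4.8585

t=0: π = [0.3333, 0.2500, 0.2500, 0.1667], E[r] = -1.8333, γ^t·E[r] = -1.833333, running G = -1.833333
t=1: π = [0.3194, 0.2639, 0.2014, 0.2153], E[r] = -1.4931, γ^t·E[r] = -1.045139, running G = -2.878472
t=2: π = [0.3067, 0.2622, 0.2118, 0.2193], E[r] = -1.4647, γ^t·E[r] = -0.717703, running G = -3.596175
t=3: π = [0.3042, 0.2639, 0.2110, 0.2209], E[r] = -1.4539, γ^t·E[r] = -0.498687, running G = -4.094861
t=4: π = [0.3032, 0.2642, 0.2115, 0.2211], E[r] = -1.4526, γ^t·E[r] = -0.348763, running G = -4.443624
t=5: π = [0.3030, 0.2644, 0.2115, 0.2211], E[r] = -1.4521, γ^t·E[r] = -0.244049, running G = -4.687673
t=6: π = [0.3029, 0.2644, 0.2115, 0.2211], E[r] = -1.4520, γ^t·E[r] = -0.170823, running G = -4.858496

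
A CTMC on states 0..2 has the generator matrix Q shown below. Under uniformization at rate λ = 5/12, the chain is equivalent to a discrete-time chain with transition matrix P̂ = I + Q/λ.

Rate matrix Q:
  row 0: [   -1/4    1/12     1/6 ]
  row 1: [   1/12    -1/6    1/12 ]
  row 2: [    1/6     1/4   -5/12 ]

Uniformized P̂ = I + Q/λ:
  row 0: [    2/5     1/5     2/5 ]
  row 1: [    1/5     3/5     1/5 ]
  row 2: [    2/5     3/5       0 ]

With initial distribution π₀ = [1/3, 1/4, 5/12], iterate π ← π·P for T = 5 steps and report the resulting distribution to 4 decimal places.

t=0: π = [0.3333, 0.2500, 0.4167]
t=1: π = [0.3500, 0.4667, 0.1833]
t=2: π = [0.3067, 0.4600, 0.2333]
t=3: π = [0.3080, 0.4773, 0.2147]
t=4: π = [0.3045, 0.4768, 0.2187]
t=5: π = [0.3046, 0.4782, 0.2172]

π = [0.3046, 0.4782, 0.2172]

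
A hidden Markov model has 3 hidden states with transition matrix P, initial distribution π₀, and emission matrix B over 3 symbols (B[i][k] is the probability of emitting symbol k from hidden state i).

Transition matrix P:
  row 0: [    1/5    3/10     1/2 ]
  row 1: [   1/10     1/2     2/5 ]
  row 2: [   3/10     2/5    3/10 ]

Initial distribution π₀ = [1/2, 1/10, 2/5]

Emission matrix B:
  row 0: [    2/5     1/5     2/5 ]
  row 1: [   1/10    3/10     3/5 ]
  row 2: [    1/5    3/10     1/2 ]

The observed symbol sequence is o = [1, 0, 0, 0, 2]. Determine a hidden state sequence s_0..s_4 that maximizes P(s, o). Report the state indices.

t=0: δ = [1.000e-01, 3.000e-02, 1.200e-01]  (obs o_0=1)
t=1: δ = [1.440e-02, 4.800e-03, 1.000e-02]  ψ = [2, 2, 0]  (obs o_1=0)
t=2: δ = [1.200e-03, 4.320e-04, 1.440e-03]  ψ = [2, 0, 0]  (obs o_2=0)
t=3: δ = [1.728e-04, 5.760e-05, 1.200e-04]  ψ = [2, 2, 0]  (obs o_3=0)
t=4: δ = [1.440e-05, 3.110e-05, 4.320e-05]  ψ = [2, 0, 0]  (obs o_4=2)
backtrack: best end state = 2; path = [2, 0, 2, 0, 2]

path = [2, 0, 2, 0, 2]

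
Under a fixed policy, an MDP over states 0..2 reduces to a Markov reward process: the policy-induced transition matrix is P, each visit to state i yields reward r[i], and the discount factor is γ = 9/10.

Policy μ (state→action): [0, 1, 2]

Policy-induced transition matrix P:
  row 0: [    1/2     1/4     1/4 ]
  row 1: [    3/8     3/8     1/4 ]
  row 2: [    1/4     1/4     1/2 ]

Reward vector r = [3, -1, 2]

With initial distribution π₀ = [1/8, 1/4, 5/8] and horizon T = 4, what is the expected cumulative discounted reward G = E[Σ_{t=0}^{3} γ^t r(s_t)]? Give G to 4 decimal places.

G = 5.0259

t=0: π = [0.1250, 0.2500, 0.6250], E[r] = 1.3750, γ^t·E[r] = 1.375000, running G = 1.375000
t=1: π = [0.3125, 0.2813, 0.4063], E[r] = 1.4688, γ^t·E[r] = 1.321875, running G = 2.696875
t=2: π = [0.3633, 0.2852, 0.3516], E[r] = 1.5078, γ^t·E[r] = 1.221328, running G = 3.918203
t=3: π = [0.3765, 0.2856, 0.3379], E[r] = 1.5195, γ^t·E[r] = 1.107738, running G = 5.025941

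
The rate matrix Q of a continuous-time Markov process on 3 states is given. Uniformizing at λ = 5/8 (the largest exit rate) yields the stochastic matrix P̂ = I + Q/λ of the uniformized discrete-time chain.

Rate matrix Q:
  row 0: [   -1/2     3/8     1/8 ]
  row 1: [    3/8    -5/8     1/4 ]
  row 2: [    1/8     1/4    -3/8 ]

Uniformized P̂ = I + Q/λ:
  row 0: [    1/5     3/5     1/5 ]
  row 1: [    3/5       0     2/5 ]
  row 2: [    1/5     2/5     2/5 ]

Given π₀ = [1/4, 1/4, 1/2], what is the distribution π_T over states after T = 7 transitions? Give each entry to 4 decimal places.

π = [0.3329, 0.3339, 0.3332]

t=0: π = [0.2500, 0.2500, 0.5000]
t=1: π = [0.3000, 0.3500, 0.3500]
t=2: π = [0.3400, 0.3200, 0.3400]
t=3: π = [0.3280, 0.3400, 0.3320]
t=4: π = [0.3360, 0.3296, 0.3344]
t=5: π = [0.3318, 0.3354, 0.3328]
t=6: π = [0.3341, 0.3322, 0.3336]
t=7: π = [0.3329, 0.3339, 0.3332]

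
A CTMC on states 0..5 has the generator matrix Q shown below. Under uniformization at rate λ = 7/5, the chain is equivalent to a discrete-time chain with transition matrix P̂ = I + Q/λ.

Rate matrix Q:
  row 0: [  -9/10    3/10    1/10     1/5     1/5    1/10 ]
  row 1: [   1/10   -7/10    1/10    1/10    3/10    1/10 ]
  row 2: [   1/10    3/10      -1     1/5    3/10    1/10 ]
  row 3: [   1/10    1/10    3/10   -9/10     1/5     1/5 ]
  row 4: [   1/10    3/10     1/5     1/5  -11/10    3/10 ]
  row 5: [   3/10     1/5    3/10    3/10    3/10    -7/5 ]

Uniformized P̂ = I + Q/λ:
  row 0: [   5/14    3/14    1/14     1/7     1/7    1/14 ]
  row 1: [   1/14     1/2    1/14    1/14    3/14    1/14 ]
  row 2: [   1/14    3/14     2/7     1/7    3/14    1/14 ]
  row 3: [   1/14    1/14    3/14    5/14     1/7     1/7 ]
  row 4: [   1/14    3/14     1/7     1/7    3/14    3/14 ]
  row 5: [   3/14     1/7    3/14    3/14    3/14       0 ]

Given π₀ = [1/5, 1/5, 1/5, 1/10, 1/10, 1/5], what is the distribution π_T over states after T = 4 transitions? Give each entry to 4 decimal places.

π = [0.1213, 0.2560, 0.1576, 0.1679, 0.1935, 0.1037]

t=0: π = [0.2000, 0.2000, 0.2000, 0.1000, 0.1000, 0.2000]
t=1: π = [0.1571, 0.2429, 0.1643, 0.1643, 0.1929, 0.0786]
t=2: π = [0.1276, 0.2546, 0.1551, 0.1663, 0.1913, 0.1051]
t=3: π = [0.1229, 0.2558, 0.1571, 0.1678, 0.1933, 0.1031]
t=4: π = [0.1213, 0.2560, 0.1576, 0.1679, 0.1935, 0.1037]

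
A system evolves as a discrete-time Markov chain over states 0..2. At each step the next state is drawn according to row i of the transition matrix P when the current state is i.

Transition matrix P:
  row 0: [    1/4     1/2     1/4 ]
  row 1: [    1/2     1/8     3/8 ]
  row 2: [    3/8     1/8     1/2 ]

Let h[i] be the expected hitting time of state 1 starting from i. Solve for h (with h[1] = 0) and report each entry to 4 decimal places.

First-step conditioning: h[1] = 0; for i ≠ 1, h[i] = 1 + Σ_k P[i][k]·h[k].
  h[0] = 1 + 1/4·h[0] + 1/4·h[2]
  h[2] = 1 + 3/8·h[0] + 1/2·h[2]
Solving the 2×2 linear system over states ≠ 1 gives exactly h = [8/3, 0, 4] (h[1] = 0 is the target).

h = [2.6667, 0.0000, 4.0000]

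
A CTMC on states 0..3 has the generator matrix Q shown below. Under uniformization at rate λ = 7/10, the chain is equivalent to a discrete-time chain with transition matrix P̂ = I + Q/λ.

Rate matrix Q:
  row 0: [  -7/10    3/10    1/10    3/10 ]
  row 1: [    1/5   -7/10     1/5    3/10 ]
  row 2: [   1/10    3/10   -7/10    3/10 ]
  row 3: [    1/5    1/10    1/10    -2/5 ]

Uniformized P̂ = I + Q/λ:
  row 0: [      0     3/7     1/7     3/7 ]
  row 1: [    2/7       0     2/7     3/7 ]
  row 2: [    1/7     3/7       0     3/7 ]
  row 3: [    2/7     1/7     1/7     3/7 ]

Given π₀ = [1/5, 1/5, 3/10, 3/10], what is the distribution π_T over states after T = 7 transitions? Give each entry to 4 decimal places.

t=0: π = [0.2000, 0.2000, 0.3000, 0.3000]
t=1: π = [0.1857, 0.2571, 0.1286, 0.4286]
t=2: π = [0.2143, 0.1959, 0.1612, 0.4286]
t=3: π = [0.2015, 0.2222, 0.1478, 0.4286]
t=4: π = [0.2070, 0.2109, 0.1535, 0.4286]
t=5: π = [0.2046, 0.2157, 0.1511, 0.4286]
t=6: π = [0.2057, 0.2137, 0.1521, 0.4286]
t=7: π = [0.2052, 0.2146, 0.1517, 0.4286]

π = [0.2052, 0.2146, 0.1517, 0.4286]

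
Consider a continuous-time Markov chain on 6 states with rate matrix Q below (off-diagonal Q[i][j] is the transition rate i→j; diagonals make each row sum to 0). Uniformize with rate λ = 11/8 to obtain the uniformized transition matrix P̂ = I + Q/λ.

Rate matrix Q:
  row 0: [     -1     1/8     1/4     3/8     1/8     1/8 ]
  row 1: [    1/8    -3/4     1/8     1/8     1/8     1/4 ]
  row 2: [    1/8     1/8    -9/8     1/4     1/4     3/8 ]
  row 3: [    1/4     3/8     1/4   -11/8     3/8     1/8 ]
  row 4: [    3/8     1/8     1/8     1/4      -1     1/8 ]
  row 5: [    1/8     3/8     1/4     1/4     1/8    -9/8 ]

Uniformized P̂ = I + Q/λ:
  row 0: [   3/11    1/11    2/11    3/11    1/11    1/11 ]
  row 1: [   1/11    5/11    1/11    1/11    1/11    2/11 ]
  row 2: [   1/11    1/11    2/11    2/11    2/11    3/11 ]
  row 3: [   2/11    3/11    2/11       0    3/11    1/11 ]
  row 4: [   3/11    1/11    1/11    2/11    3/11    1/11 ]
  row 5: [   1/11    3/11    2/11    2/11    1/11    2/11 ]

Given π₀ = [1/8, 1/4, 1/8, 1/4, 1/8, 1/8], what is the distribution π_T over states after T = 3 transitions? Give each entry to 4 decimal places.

t=0: π = [0.1250, 0.2500, 0.1250, 0.2500, 0.1250, 0.1250]
t=1: π = [0.1591, 0.2500, 0.1477, 0.1250, 0.1705, 0.1477]
t=2: π = [0.1622, 0.2314, 0.1436, 0.1508, 0.1581, 0.1539]
t=3: π = [0.1628, 0.2305, 0.1464, 0.1481, 0.1601, 0.1520]

π = [0.1628, 0.2305, 0.1464, 0.1481, 0.1601, 0.1520]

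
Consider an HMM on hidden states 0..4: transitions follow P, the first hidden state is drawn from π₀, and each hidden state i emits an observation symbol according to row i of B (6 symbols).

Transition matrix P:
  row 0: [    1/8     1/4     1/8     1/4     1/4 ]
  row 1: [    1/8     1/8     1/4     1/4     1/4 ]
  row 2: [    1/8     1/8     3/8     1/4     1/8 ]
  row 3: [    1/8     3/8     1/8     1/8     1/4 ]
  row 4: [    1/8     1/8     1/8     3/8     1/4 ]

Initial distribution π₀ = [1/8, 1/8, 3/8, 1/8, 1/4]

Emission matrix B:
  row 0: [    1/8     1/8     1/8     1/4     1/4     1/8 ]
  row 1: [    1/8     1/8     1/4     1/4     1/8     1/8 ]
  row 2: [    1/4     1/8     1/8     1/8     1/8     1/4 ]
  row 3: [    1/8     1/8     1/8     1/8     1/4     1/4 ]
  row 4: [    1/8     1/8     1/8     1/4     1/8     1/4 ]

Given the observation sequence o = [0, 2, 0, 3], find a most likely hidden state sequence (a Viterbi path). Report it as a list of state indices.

t=0: δ = [1.562e-02, 1.562e-02, 9.375e-02, 1.562e-02, 3.125e-02]  (obs o_0=0)
t=1: δ = [1.465e-03, 2.930e-03, 4.395e-03, 2.930e-03, 1.465e-03]  ψ = [2, 2, 2, 2, 2]  (obs o_1=2)
t=2: δ = [6.866e-05, 1.373e-04, 4.120e-04, 1.373e-04, 9.155e-05]  ψ = [2, 3, 2, 2, 1]  (obs o_2=0)
t=3: δ = [1.287e-05, 1.287e-05, 1.931e-05, 1.287e-05, 1.287e-05]  ψ = [2, 2, 2, 2, 2]  (obs o_3=3)
backtrack: best end state = 2; path = [2, 2, 2, 2]

path = [2, 2, 2, 2]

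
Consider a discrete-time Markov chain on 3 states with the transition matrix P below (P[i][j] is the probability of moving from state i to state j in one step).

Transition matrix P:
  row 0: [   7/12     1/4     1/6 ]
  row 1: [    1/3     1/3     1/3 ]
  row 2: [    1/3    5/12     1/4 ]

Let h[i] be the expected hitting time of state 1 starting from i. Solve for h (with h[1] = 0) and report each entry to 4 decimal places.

h = [3.5676, 0.0000, 2.9189]

First-step conditioning: h[1] = 0; for i ≠ 1, h[i] = 1 + Σ_k P[i][k]·h[k].
  h[0] = 1 + 7/12·h[0] + 1/6·h[2]
  h[2] = 1 + 1/3·h[0] + 1/4·h[2]
Solving the 2×2 linear system over states ≠ 1 gives exactly h = [132/37, 0, 108/37] (h[1] = 0 is the target).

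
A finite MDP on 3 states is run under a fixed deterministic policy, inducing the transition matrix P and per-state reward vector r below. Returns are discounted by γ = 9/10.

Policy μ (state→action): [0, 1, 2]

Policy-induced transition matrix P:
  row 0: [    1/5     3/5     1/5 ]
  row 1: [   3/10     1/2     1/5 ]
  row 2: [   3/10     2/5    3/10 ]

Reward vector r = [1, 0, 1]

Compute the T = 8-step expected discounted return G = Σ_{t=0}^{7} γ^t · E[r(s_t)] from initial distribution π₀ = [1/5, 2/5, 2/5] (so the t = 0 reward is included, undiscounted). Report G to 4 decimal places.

t=0: π = [0.2000, 0.4000, 0.4000], E[r] = 0.6000, γ^t·E[r] = 0.600000, running G = 0.600000
t=1: π = [0.2800, 0.4800, 0.2400], E[r] = 0.5200, γ^t·E[r] = 0.468000, running G = 1.068000
t=2: π = [0.2720, 0.5040, 0.2240], E[r] = 0.4960, γ^t·E[r] = 0.401760, running G = 1.469760
t=3: π = [0.2728, 0.5048, 0.2224], E[r] = 0.4952, γ^t·E[r] = 0.361001, running G = 1.830761
t=4: π = [0.2727, 0.5050, 0.2222], E[r] = 0.4950, γ^t·E[r] = 0.324743, running G = 2.155504
t=5: π = [0.2727, 0.5050, 0.2222], E[r] = 0.4950, γ^t·E[r] = 0.292264, running G = 2.447768
t=6: π = [0.2727, 0.5051, 0.2222], E[r] = 0.4949, γ^t·E[r] = 0.263037, running G = 2.710805
t=7: π = [0.2727, 0.5051, 0.2222], E[r] = 0.4949, γ^t·E[r] = 0.236733, running G = 2.947538

G = 2.9475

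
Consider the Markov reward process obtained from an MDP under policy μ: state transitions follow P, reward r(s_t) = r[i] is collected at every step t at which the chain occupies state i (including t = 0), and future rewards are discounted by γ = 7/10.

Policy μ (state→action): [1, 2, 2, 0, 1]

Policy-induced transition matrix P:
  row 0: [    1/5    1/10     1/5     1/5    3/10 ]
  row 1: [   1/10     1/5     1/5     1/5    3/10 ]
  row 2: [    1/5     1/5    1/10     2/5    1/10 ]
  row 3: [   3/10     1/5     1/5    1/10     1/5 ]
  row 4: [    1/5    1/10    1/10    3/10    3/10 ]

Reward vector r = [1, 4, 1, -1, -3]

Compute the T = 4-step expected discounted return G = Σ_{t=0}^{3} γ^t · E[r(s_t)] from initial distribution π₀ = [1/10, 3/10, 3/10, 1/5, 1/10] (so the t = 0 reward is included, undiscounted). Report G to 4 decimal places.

t=0: π = [0.1000, 0.3000, 0.3000, 0.2000, 0.1000], E[r] = 1.1000, γ^t·E[r] = 1.100000, running G = 1.100000
t=1: π = [0.1900, 0.1800, 0.1600, 0.2500, 0.2200], E[r] = 0.1600, γ^t·E[r] = 0.112000, running G = 1.212000
t=2: π = [0.2070, 0.1590, 0.1620, 0.2290, 0.2430], E[r] = 0.0470, γ^t·E[r] = 0.023030, running G = 1.235030
t=3: π = [0.2070, 0.1550, 0.1595, 0.2338, 0.2447], E[r] = 0.0186, γ^t·E[r] = 0.006380, running G = 1.241410

G = 1.2414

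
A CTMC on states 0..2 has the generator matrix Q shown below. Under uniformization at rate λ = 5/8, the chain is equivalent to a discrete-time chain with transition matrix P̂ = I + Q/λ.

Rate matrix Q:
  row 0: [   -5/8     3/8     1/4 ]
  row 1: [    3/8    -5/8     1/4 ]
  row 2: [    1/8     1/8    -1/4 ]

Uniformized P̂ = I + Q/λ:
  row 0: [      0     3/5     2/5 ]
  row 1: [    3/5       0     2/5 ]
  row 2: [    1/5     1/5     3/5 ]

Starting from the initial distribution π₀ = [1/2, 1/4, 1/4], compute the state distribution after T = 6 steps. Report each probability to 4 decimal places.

π = [0.2558, 0.2442, 0.5000]

t=0: π = [0.5000, 0.2500, 0.2500]
t=1: π = [0.2000, 0.3500, 0.4500]
t=2: π = [0.3000, 0.2100, 0.4900]
t=3: π = [0.2240, 0.2780, 0.4980]
t=4: π = [0.2664, 0.2340, 0.4996]
t=5: π = [0.2403, 0.2598, 0.4999]
t=6: π = [0.2558, 0.2442, 0.5000]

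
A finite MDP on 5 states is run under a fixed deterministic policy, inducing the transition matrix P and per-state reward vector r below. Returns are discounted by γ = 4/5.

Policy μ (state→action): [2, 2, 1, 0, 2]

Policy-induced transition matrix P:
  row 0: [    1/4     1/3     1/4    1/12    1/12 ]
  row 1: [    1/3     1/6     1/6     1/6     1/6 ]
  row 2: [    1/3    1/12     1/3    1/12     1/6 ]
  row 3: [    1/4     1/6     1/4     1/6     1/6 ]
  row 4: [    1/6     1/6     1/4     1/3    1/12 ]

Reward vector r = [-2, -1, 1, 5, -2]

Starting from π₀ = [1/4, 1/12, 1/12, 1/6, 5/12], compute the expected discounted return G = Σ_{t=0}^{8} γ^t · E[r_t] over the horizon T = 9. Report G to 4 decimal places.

t=0: π = [0.2500, 0.0833, 0.0833, 0.1667, 0.4167], E[r] = -0.5000, γ^t·E[r] = -0.500000, running G = -0.500000
t=1: π = [0.2292, 0.2014, 0.2500, 0.2083, 0.1111], E[r] = 0.4097, γ^t·E[r] = 0.327778, running G = -0.172222
t=2: π = [0.2784, 0.1840, 0.2541, 0.1453, 0.1383], E[r] = -0.0370, γ^t·E[r] = -0.023704, running G = -0.195926
t=3: π = [0.2750, 0.1919, 0.2558, 0.1454, 0.1319], E[r] = -0.0231, γ^t·E[r] = -0.011852, running G = -0.207778
t=4: π = [0.2763, 0.1912, 0.2553, 0.1444, 0.1328], E[r] = -0.0319, γ^t·E[r] = -0.013057, running G = -0.220835
t=5: π = [0.2761, 0.1914, 0.2553, 0.1445, 0.1326], E[r] = -0.0311, γ^t·E[r] = -0.010190, running G = -0.231024
t=6: π = [0.2762, 0.1914, 0.2553, 0.1445, 0.1326], E[r] = -0.0313, γ^t·E[r] = -0.008207, running G = -0.239232
t=7: π = [0.2762, 0.1914, 0.2553, 0.1445, 0.1326], E[r] = -0.0313, γ^t·E[r] = -0.006559, running G = -0.245790
t=8: π = [0.2762, 0.1914, 0.2553, 0.1445, 0.1326], E[r] = -0.0313, γ^t·E[r] = -0.005248, running G = -0.251038

G = -0.2510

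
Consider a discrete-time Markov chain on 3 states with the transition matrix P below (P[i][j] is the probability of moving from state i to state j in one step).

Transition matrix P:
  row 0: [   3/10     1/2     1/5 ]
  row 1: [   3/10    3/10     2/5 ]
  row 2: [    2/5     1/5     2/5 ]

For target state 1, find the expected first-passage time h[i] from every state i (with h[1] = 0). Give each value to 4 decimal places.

h = [2.3529, 0.0000, 3.2353]

First-step conditioning: h[1] = 0; for i ≠ 1, h[i] = 1 + Σ_k P[i][k]·h[k].
  h[0] = 1 + 3/10·h[0] + 1/5·h[2]
  h[2] = 1 + 2/5·h[0] + 2/5·h[2]
Solving the 2×2 linear system over states ≠ 1 gives exactly h = [40/17, 0, 55/17] (h[1] = 0 is the target).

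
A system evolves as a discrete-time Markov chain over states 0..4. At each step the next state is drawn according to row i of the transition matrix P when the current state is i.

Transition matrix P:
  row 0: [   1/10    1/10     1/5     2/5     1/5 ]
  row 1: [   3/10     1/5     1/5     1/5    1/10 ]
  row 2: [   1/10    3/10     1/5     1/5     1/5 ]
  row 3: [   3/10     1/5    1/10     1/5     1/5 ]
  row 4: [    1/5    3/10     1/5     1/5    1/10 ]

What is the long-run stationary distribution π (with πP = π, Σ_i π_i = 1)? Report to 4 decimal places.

Balance equations π_j = Σ_i π_i·P[i][j]:
  π_0 = 1/10·π_0 + 3/10·π_1 + 1/10·π_2 + 3/10·π_3 + 1/5·π_4
  π_1 = 1/10·π_0 + 1/5·π_1 + 3/10·π_2 + 1/5·π_3 + 3/10·π_4
  π_2 = 1/5·π_0 + 1/5·π_1 + 1/5·π_2 + 1/10·π_3 + 1/5·π_4
  π_3 = 2/5·π_0 + 1/5·π_1 + 1/5·π_2 + 1/5·π_3 + 1/5·π_4
  normalize: π_0 + π_1 + π_2 + π_3 + π_4 = 1
Solving the linear system gives exactly π = [139/671, 13/61, 118/671, 162/671, 109/671].

π = [0.2072, 0.2131, 0.1759, 0.2414, 0.1624]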